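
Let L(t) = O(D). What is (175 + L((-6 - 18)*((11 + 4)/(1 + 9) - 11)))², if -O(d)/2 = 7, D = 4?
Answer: 25921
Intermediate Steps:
O(d) = -14 (O(d) = -2*7 = -14)
L(t) = -14
(175 + L((-6 - 18)*((11 + 4)/(1 + 9) - 11)))² = (175 - 14)² = 161² = 25921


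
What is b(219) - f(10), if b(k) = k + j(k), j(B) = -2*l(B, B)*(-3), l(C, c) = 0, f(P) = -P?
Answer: 229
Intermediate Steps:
j(B) = 0 (j(B) = -2*0*(-3) = 0*(-3) = 0)
b(k) = k (b(k) = k + 0 = k)
b(219) - f(10) = 219 - (-1)*10 = 219 - 1*(-10) = 219 + 10 = 229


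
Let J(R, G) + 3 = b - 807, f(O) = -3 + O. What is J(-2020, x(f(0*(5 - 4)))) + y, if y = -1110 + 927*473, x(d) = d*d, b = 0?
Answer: 436551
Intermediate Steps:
x(d) = d**2
J(R, G) = -810 (J(R, G) = -3 + (0 - 807) = -3 - 807 = -810)
y = 437361 (y = -1110 + 438471 = 437361)
J(-2020, x(f(0*(5 - 4)))) + y = -810 + 437361 = 436551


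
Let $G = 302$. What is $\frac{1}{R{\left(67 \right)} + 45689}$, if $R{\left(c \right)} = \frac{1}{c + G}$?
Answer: $\frac{369}{16859242} \approx 2.1887 \cdot 10^{-5}$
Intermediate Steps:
$R{\left(c \right)} = \frac{1}{302 + c}$ ($R{\left(c \right)} = \frac{1}{c + 302} = \frac{1}{302 + c}$)
$\frac{1}{R{\left(67 \right)} + 45689} = \frac{1}{\frac{1}{302 + 67} + 45689} = \frac{1}{\frac{1}{369} + 45689} = \frac{1}{\frac{16859242}{369}} = \frac{369}{16859242}$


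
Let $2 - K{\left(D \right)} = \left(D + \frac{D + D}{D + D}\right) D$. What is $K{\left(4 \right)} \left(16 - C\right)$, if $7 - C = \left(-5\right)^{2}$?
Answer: $-612$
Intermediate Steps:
$K{\left(D \right)} = 2 - D \left(1 + D\right)$ ($K{\left(D \right)} = 2 - \left(D + \frac{D + D}{D + D}\right) D = 2 - \left(D + \frac{2 D}{2 D}\right) D = 2 - \left(D + 2 D \frac{1}{2 D}\right) D = 2 - \left(D + 1\right) D = 2 - \left(1 + D\right) D = 2 - D \left(1 + D\right)$)
$C = -18$ ($C = 7 - \left(-5\right)^{2} = 7 - 25 = -18$)
$K{\left(4 \right)} \left(16 - C\right) = \left(2 - 4 - 4^{2}\right) \left(16 - -18\right) = \left(2 - 4 - 16\right) \left(16 + 18\right) = \left(2 - 4 - 16\right) 34 = \left(-18\right) 34 = -612$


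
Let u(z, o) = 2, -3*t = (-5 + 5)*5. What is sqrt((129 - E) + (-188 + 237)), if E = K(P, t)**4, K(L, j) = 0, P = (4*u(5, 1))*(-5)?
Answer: sqrt(178) ≈ 13.342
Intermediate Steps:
t = 0 (t = -(-5 + 5)*5/3 = -0*5 = -1/3*0 = 0)
P = -40 (P = (4*2)*(-5) = 8*(-5) = -40)
E = 0 (E = 0**4 = 0)
sqrt((129 - E) + (-188 + 237)) = sqrt((129 - 1*0) + (-188 + 237)) = sqrt((129 + 0) + 49) = sqrt(129 + 49) = sqrt(178)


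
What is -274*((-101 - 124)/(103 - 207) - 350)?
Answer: 4955975/52 ≈ 95307.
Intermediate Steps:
-274*((-101 - 124)/(103 - 207) - 350) = -274*(-225/(-104) - 350) = -274*(-225*(-1/104) - 350) = -274*(225/104 - 350) = -274*(-36175/104) = 4955975/52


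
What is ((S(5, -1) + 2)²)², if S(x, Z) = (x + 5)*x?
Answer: 7311616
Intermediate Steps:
S(x, Z) = x*(5 + x) (S(x, Z) = (5 + x)*x = x*(5 + x))
((S(5, -1) + 2)²)² = ((5*(5 + 5) + 2)²)² = ((5*10 + 2)²)² = ((50 + 2)²)² = (52²)² = 2704² = 7311616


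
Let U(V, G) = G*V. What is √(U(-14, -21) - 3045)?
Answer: I*√2751 ≈ 52.45*I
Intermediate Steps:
√(U(-14, -21) - 3045) = √(-21*(-14) - 3045) = √(294 - 3045) = √(-2751) = I*√2751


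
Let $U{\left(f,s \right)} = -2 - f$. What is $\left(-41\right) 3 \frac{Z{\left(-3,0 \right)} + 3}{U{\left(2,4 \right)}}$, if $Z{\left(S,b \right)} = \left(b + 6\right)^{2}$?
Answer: $\frac{4797}{4} \approx 1199.3$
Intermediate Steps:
$Z{\left(S,b \right)} = \left(6 + b\right)^{2}$
$\left(-41\right) 3 \frac{Z{\left(-3,0 \right)} + 3}{U{\left(2,4 \right)}} = \left(-41\right) 3 \frac{\left(6 + 0\right)^{2} + 3}{-2 - 2} = - 123 \frac{6^{2} + 3}{-2 - 2} = - 123 \frac{36 + 3}{-4} = - 123 \cdot 39 \left(- \frac{1}{4}\right) = \left(-123\right) \left(- \frac{39}{4}\right) = \frac{4797}{4}$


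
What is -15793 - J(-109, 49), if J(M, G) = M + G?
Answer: -15733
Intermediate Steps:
J(M, G) = G + M
-15793 - J(-109, 49) = -15793 - (49 - 109) = -15793 - 1*(-60) = -15793 + 60 = -15733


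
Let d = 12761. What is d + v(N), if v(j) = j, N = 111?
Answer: 12872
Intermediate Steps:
d + v(N) = 12761 + 111 = 12872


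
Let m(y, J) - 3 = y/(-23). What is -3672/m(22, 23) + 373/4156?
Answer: -350981605/195332 ≈ -1796.8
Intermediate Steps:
m(y, J) = 3 - y/23 (m(y, J) = 3 + y/(-23) = 3 + y*(-1/23) = 3 - y/23)
-3672/m(22, 23) + 373/4156 = -3672/(3 - 1/23*22) + 373/4156 = -3672/(3 - 22/23) + 373*(1/4156) = -3672/47/23 + 373/4156 = -3672*23/47 + 373/4156 = -84456/47 + 373/4156 = -350981605/195332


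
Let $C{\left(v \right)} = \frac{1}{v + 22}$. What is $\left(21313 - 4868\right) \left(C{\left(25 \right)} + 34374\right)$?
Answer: $\frac{26568196655}{47} \approx 5.6528 \cdot 10^{8}$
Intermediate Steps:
$C{\left(v \right)} = \frac{1}{22 + v}$
$\left(21313 - 4868\right) \left(C{\left(25 \right)} + 34374\right) = \left(21313 - 4868\right) \left(\frac{1}{22 + 25} + 34374\right) = 16445 \left(\frac{1}{47} + 34374\right) = 16445 \cdot \frac{1615579}{47} = \frac{26568196655}{47}$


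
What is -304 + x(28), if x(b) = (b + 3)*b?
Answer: 564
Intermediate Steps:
x(b) = b*(3 + b) (x(b) = (3 + b)*b = b*(3 + b))
-304 + x(28) = -304 + 28*(3 + 28) = -304 + 28*31 = -304 + 868 = 564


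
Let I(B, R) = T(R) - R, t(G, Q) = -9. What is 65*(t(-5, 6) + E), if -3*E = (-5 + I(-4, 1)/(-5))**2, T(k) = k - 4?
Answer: -4836/5 ≈ -967.20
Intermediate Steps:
T(k) = -4 + k
I(B, R) = -4 (I(B, R) = (-4 + R) - R = -4)
E = -147/25 (E = -(-5 - 4/(-5))**2/3 = -(-5 - 4*(-1/5))**2/3 = -(-5 + 4/5)**2/3 = -(-21/5)**2/3 = -1/3*441/25 = -147/25 ≈ -5.8800)
65*(t(-5, 6) + E) = 65*(-9 - 147/25) = 65*(-372/25) = -4836/5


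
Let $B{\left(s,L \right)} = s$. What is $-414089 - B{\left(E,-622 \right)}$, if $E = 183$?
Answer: $-414272$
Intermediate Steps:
$-414089 - B{\left(E,-622 \right)} = -414089 - 183 = -414272$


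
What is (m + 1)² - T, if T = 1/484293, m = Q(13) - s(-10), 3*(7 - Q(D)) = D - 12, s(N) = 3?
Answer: 31640473/1452879 ≈ 21.778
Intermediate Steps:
Q(D) = 11 - D/3 (Q(D) = 7 - (D - 12)/3 = 7 - (-12 + D)/3 = 7 + (4 - D/3) = 11 - D/3)
m = 11/3 (m = (11 - ⅓*13) - 1*3 = (11 - 13/3) - 3 = 20/3 - 3 = 11/3 ≈ 3.6667)
T = 1/484293 ≈ 2.0649e-6
(m + 1)² - T = (11/3 + 1)² - 1*1/484293 = (14/3)² - 1/484293 = 196/9 - 1/484293 = 31640473/1452879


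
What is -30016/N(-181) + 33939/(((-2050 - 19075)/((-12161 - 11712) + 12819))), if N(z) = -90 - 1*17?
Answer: 40776390542/2260375 ≈ 18040.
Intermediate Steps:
N(z) = -107 (N(z) = -90 - 17 = -107)
-30016/N(-181) + 33939/(((-2050 - 19075)/((-12161 - 11712) + 12819))) = -30016/(-107) + 33939/(((-2050 - 19075)/((-12161 - 11712) + 12819))) = -30016*(-1/107) + 33939/((-21125/(-23873 + 12819))) = 30016/107 + 33939/((-21125/(-11054))) = 30016/107 + 33939/((-21125*(-1/11054))) = 30016/107 + 33939/(21125/11054) = 30016/107 + 33939*(11054/21125) = 30016/107 + 375161706/21125 = 40776390542/2260375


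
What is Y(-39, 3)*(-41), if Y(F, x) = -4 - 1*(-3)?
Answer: 41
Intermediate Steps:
Y(F, x) = -1 (Y(F, x) = -4 + 3 = -1)
Y(-39, 3)*(-41) = -1*(-41) = 41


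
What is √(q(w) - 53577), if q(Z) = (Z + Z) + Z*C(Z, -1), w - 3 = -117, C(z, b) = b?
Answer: I*√53691 ≈ 231.71*I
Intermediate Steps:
w = -114 (w = 3 - 117 = -114)
q(Z) = Z (q(Z) = (Z + Z) + Z*(-1) = 2*Z - Z = Z)
√(q(w) - 53577) = √(-114 - 53577) = √(-53691) = I*√53691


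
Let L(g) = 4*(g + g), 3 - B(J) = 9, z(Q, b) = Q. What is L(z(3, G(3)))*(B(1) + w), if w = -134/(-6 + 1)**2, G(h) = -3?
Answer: -6816/25 ≈ -272.64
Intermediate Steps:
B(J) = -6 (B(J) = 3 - 1*9 = 3 - 9 = -6)
L(g) = 8*g (L(g) = 4*(2*g) = 8*g)
w = -134/25 (w = -134/((-5)**2) = -134/25 ≈ -5.3600)
L(z(3, G(3)))*(B(1) + w) = (8*3)*(-6 - 134/25) = 24*(-284/25) = -6816/25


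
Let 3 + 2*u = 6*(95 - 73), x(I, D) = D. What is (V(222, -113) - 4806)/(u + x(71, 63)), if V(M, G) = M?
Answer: -3056/85 ≈ -35.953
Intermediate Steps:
u = 129/2 (u = -3/2 + (6*(95 - 73))/2 = -3/2 + (6*22)/2 = -3/2 + (½)*132 = -3/2 + 66 = 129/2 ≈ 64.500)
(V(222, -113) - 4806)/(u + x(71, 63)) = (222 - 4806)/(129/2 + 63) = -4584/255/2 = -4584*2/255 = -3056/85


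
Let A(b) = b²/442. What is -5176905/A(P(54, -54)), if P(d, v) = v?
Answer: -381365335/486 ≈ -7.8470e+5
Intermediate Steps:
A(b) = b²/442 (A(b) = b²*(1/442) = b²/442)
-5176905/A(P(54, -54)) = -5176905/((1/442)*(-54)²) = -5176905/((1/442)*2916) = -5176905/1458/221 = -5176905*221/1458 = -381365335/486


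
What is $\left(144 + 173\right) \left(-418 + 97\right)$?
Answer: $-101757$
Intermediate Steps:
$\left(144 + 173\right) \left(-418 + 97\right) = 317 \left(-321\right) = -101757$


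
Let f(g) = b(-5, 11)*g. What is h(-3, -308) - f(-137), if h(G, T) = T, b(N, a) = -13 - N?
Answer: -1404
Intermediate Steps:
f(g) = -8*g (f(g) = (-13 - 1*(-5))*g = (-13 + 5)*g = -8*g)
h(-3, -308) - f(-137) = -308 - (-8)*(-137) = -308 - 1*1096 = -308 - 1096 = -1404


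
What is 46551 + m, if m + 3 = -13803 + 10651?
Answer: 43396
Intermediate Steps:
m = -3155 (m = -3 + (-13803 + 10651) = -3 - 3152 = -3155)
46551 + m = 46551 - 3155 = 43396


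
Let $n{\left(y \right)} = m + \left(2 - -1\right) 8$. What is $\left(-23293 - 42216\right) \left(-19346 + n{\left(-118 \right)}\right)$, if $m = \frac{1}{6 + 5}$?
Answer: $\frac{13923348369}{11} \approx 1.2658 \cdot 10^{9}$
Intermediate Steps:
$m = \frac{1}{11} \approx 0.090909$
$n{\left(y \right)} = \frac{265}{11}$ ($n{\left(y \right)} = \frac{1}{11} + \left(2 - -1\right) 8 = \frac{1}{11} + \left(2 + 1\right) 8 = \frac{1}{11} + 3 \cdot 8 = \frac{1}{11} + 24 = \frac{265}{11}$)
$\left(-23293 - 42216\right) \left(-19346 + n{\left(-118 \right)}\right) = \left(-23293 - 42216\right) \left(-19346 + \frac{265}{11}\right) = \left(-65509\right) \left(- \frac{212541}{11}\right) = \frac{13923348369}{11}$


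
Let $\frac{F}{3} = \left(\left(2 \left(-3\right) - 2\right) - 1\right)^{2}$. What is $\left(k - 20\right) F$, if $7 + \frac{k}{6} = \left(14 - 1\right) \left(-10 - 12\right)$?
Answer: $-432054$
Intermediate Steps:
$F = 243$ ($F = 3 \left(\left(2 \left(-3\right) - 2\right) - 1\right)^{2} = 3 \left(\left(-6 - 2\right) - 1\right)^{2} = 3 \left(-8 - 1\right)^{2} = 3 \left(-9\right)^{2} = 3 \cdot 81 = 243$)
$k = -1758$ ($k = -42 + 6 \left(14 - 1\right) \left(-10 - 12\right) = -42 + 6 \cdot 13 \left(-22\right) = -42 + 6 \left(-286\right) = -42 - 1716 = -1758$)
$\left(k - 20\right) F = \left(-1758 - 20\right) 243 = \left(-1778\right) 243 = -432054$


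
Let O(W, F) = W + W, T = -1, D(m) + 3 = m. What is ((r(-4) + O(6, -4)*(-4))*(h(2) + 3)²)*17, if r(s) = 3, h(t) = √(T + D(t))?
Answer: -5355 - 4590*I*√2 ≈ -5355.0 - 6491.2*I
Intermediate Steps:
D(m) = -3 + m
h(t) = √(-4 + t) (h(t) = √(-1 + (-3 + t)) = √(-4 + t))
O(W, F) = 2*W
((r(-4) + O(6, -4)*(-4))*(h(2) + 3)²)*17 = ((3 + (2*6)*(-4))*(√(-4 + 2) + 3)²)*17 = ((3 + 12*(-4))*(√(-2) + 3)²)*17 = ((3 - 48)*(I*√2 + 3)²)*17 = -45*(3 + I*√2)²*17 = -765*(3 + I*√2)²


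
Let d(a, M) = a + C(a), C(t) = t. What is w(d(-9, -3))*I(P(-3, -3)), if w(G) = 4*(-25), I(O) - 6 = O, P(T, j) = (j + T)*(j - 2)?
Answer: -3600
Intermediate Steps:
P(T, j) = (-2 + j)*(T + j) (P(T, j) = (T + j)*(-2 + j) = (-2 + j)*(T + j))
d(a, M) = 2*a (d(a, M) = a + a = 2*a)
I(O) = 6 + O
w(G) = -100
w(d(-9, -3))*I(P(-3, -3)) = -100*(6 + ((-3)² - 2*(-3) - 2*(-3) - 3*(-3))) = -100*(6 + (9 + 6 + 6 + 9)) = -100*(6 + 30) = -100*36 = -3600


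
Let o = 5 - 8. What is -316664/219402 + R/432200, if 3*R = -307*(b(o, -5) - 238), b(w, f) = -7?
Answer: -13136140699/9482554440 ≈ -1.3853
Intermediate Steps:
o = -3
R = 75215/3 (R = (-307*(-7 - 238))/3 = (-307*(-245))/3 = (⅓)*75215 = 75215/3 ≈ 25072.)
-316664/219402 + R/432200 = -316664/219402 + (75215/3)/432200 = -316664*1/219402 + (75215/3)*(1/432200) = -158332/109701 + 15043/259320 = -13136140699/9482554440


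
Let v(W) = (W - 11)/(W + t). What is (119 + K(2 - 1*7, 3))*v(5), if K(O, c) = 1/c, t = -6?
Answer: 716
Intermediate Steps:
K(O, c) = 1/c
v(W) = (-11 + W)/(-6 + W) (v(W) = (W - 11)/(W - 6) = (-11 + W)/(-6 + W))
(119 + K(2 - 1*7, 3))*v(5) = (119 + 1/3)*((-11 + 5)/(-6 + 5)) = (119 + ⅓)*(-6/(-1)) = 358*(-1*(-6))/3 = (358/3)*6 = 716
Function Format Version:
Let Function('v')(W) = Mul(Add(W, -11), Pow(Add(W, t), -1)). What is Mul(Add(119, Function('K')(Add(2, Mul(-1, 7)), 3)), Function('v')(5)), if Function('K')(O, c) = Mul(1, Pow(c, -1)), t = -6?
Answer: 716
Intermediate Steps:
Function('K')(O, c) = Pow(c, -1)
Function('v')(W) = Mul(Pow(Add(-6, W), -1), Add(-11, W)) (Function('v')(W) = Mul(Add(W, -11), Pow(Add(W, -6), -1)) = Mul(Add(-11, W), Pow(Add(-6, W), -1)) = Mul(Pow(Add(-6, W), -1), Add(-11, W)))
Mul(Add(119, Function('K')(Add(2, Mul(-1, 7)), 3)), Function('v')(5)) = Mul(Add(119, Pow(3, -1)), Mul(Pow(Add(-6, 5), -1), Add(-11, 5))) = Mul(Add(119, Rational(1, 3)), Mul(Pow(-1, -1), -6)) = Mul(Rational(358, 3), Mul(-1, -6)) = Mul(Rational(358, 3), 6) = 716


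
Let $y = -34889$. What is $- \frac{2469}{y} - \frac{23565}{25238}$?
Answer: $- \frac{759846663}{880528582} \approx -0.86294$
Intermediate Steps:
$- \frac{2469}{y} - \frac{23565}{25238} = - \frac{2469}{-34889} - \frac{23565}{25238} = \left(-2469\right) \left(- \frac{1}{34889}\right) - \frac{23565}{25238} = \frac{2469}{34889} - \frac{23565}{25238} = - \frac{759846663}{880528582}$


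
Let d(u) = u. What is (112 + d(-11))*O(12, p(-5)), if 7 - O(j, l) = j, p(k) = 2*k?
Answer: -505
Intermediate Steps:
O(j, l) = 7 - j
(112 + d(-11))*O(12, p(-5)) = (112 - 11)*(7 - 1*12) = 101*(7 - 12) = 101*(-5) = -505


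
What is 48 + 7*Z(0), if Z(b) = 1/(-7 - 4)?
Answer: 521/11 ≈ 47.364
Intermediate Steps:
Z(b) = -1/11 (Z(b) = 1/(-11) = -1/11)
48 + 7*Z(0) = 48 + 7*(-1/11) = 48 - 7/11 = 521/11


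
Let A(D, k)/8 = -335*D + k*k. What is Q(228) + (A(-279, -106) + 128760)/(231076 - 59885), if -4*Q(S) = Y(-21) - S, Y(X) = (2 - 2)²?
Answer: 10724255/171191 ≈ 62.645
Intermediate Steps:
Y(X) = 0 (Y(X) = 0² = 0)
A(D, k) = -2680*D + 8*k² (A(D, k) = 8*(-335*D + k*k) = 8*(-335*D + k²) = 8*(k² - 335*D) = -2680*D + 8*k²)
Q(S) = S/4 (Q(S) = -(0 - S)/4 = -(-1)*S/4 = S/4)
Q(228) + (A(-279, -106) + 128760)/(231076 - 59885) = (¼)*228 + ((-2680*(-279) + 8*(-106)²) + 128760)/(231076 - 59885) = 57 + ((747720 + 8*11236) + 128760)/171191 = 57 + ((747720 + 89888) + 128760)*(1/171191) = 57 + (837608 + 128760)*(1/171191) = 57 + 966368*(1/171191) = 57 + 966368/171191 = 10724255/171191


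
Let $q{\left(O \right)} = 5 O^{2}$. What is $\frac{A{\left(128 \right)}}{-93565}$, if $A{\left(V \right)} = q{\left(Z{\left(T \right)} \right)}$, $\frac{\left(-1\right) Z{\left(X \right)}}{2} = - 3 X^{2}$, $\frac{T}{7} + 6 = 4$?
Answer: $- \frac{1382976}{18713} \approx -73.905$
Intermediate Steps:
$T = -14$ ($T = -42 + 7 \cdot 4 = -42 + 28 = -14$)
$Z{\left(X \right)} = 6 X^{2}$ ($Z{\left(X \right)} = - 2 \left(- 3 X^{2}\right) = 6 X^{2}$)
$A{\left(V \right)} = 6914880$ ($A{\left(V \right)} = 5 \left(6 \left(-14\right)^{2}\right)^{2} = 5 \left(6 \cdot 196\right)^{2} = 5 \cdot 1176^{2} = 5 \cdot 1382976 = 6914880$)
$\frac{A{\left(128 \right)}}{-93565} = \frac{6914880}{-93565} = 6914880 \left(- \frac{1}{93565}\right) = - \frac{1382976}{18713}$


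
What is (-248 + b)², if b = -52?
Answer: 90000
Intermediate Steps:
(-248 + b)² = (-248 - 52)² = (-300)² = 90000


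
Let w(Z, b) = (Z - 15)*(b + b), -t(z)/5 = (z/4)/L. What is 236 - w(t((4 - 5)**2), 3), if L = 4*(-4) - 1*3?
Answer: 12373/38 ≈ 325.61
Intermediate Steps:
L = -19 (L = -16 - 3 = -19)
t(z) = 5*z/76 (t(z) = -5*z/4/(-19) = -5*z*(1/4)*(-1)/19 = -5*z/4*(-1)/19 = -(-5)*z/76 = 5*z/76)
w(Z, b) = 2*b*(-15 + Z) (w(Z, b) = (-15 + Z)*(2*b) = 2*b*(-15 + Z))
236 - w(t((4 - 5)**2), 3) = 236 - 2*3*(-15 + 5*(4 - 5)**2/76) = 236 - 2*3*(-15 + (5/76)*(-1)**2) = 236 - 2*3*(-15 + (5/76)*1) = 236 - 2*3*(-15 + 5/76) = 236 - 2*3*(-1135)/76 = 236 - 1*(-3405/38) = 236 + 3405/38 = 12373/38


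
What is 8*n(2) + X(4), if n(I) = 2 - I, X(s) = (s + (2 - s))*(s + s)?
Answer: 16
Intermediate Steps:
X(s) = 4*s (X(s) = 2*(2*s) = 4*s)
8*n(2) + X(4) = 8*(2 - 1*2) + 4*4 = 8*(2 - 2) + 16 = 8*0 + 16 = 0 + 16 = 16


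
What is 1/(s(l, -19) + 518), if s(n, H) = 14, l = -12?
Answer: 1/532 ≈ 0.0018797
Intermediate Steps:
1/(s(l, -19) + 518) = 1/(14 + 518) = 1/532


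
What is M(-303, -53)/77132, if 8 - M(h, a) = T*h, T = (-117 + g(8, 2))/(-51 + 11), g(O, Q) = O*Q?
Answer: 30923/3085280 ≈ 0.010023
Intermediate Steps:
T = 101/40 (T = (-117 + 8*2)/(-51 + 11) = (-117 + 16)/(-40) = -101*(-1/40) = 101/40 ≈ 2.5250)
M(h, a) = 8 - 101*h/40
M(-303, -53)/77132 = (8 - 101/40*(-303))/77132 = (8 + 30603/40)*(1/77132) = (30923/40)*(1/77132) = 30923/3085280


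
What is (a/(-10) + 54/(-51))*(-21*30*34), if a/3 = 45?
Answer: 311850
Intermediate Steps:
a = 135 (a = 3*45 = 135)
(a/(-10) + 54/(-51))*(-21*30*34) = (135/(-10) + 54/(-51))*(-21*30*34) = (135*(-⅒) + 54*(-1/51))*(-630*34) = (-27/2 - 18/17)*(-21420) = -495/34*(-21420) = 311850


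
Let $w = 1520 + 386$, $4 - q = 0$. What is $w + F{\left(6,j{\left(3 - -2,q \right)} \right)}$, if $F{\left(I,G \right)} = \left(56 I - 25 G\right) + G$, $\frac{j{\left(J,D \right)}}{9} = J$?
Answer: $1162$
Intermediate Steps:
$q = 4$ ($q = 4 - 0 = 4 + 0 = 4$)
$j{\left(J,D \right)} = 9 J$
$F{\left(I,G \right)} = - 24 G + 56 I$ ($F{\left(I,G \right)} = \left(- 25 G + 56 I\right) + G = - 24 G + 56 I$)
$w = 1906$
$w + F{\left(6,j{\left(3 - -2,q \right)} \right)} = 1906 + \left(- 24 \cdot 9 \left(3 - -2\right) + 56 \cdot 6\right) = 1906 + \left(- 24 \cdot 9 \left(3 + 2\right) + 336\right) = 1906 + \left(- 24 \cdot 9 \cdot 5 + 336\right) = 1906 + \left(\left(-24\right) 45 + 336\right) = 1906 + \left(-1080 + 336\right) = 1906 - 744 = 1162$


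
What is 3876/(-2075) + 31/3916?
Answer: -15114091/8125700 ≈ -1.8600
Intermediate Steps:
3876/(-2075) + 31/3916 = 3876*(-1/2075) + 31*(1/3916) = -3876/2075 + 31/3916 = -15114091/8125700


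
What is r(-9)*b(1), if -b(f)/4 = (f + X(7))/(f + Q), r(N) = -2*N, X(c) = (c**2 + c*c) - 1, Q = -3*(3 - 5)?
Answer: -1008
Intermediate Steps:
Q = 6 (Q = -3*(-2) = 6)
X(c) = -1 + 2*c**2 (X(c) = (c**2 + c**2) - 1 = 2*c**2 - 1 = -1 + 2*c**2)
b(f) = -4*(97 + f)/(6 + f) (b(f) = -4*(f + (-1 + 2*7**2))/(f + 6) = -4*(f + (-1 + 2*49))/(6 + f) = -4*(f + (-1 + 98))/(6 + f) = -4*(f + 97)/(6 + f) = -4*(97 + f)/(6 + f))
r(-9)*b(1) = (-2*(-9))*(4*(-97 - 1*1)/(6 + 1)) = 18*(4*(-97 - 1)/7) = 18*(4*(1/7)*(-98)) = 18*(-56) = -1008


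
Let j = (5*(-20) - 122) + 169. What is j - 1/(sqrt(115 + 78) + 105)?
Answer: -574201/10832 + sqrt(193)/10832 ≈ -53.008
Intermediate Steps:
j = -53 (j = (-100 - 122) + 169 = -222 + 169 = -53)
j - 1/(sqrt(115 + 78) + 105) = -53 - 1/(sqrt(115 + 78) + 105) = -53 - 1/(sqrt(193) + 105) = -53 - 1/(105 + sqrt(193))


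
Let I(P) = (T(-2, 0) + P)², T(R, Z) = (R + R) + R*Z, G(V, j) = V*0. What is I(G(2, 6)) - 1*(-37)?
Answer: 53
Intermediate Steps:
G(V, j) = 0
T(R, Z) = 2*R + R*Z
I(P) = (-4 + P)² (I(P) = (-2*(2 + 0) + P)² = (-2*2 + P)² = (-4 + P)²)
I(G(2, 6)) - 1*(-37) = (-4 + 0)² - 1*(-37) = (-4)² + 37 = 16 + 37 = 53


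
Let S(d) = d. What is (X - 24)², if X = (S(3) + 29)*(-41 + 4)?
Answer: 1459264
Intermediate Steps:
X = -1184 (X = (3 + 29)*(-41 + 4) = 32*(-37) = -1184)
(X - 24)² = (-1184 - 24)² = (-1208)² = 1459264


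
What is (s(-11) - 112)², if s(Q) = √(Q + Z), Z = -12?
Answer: (112 - I*√23)² ≈ 12521.0 - 1074.3*I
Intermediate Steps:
s(Q) = √(-12 + Q) (s(Q) = √(Q - 12) = √(-12 + Q))
(s(-11) - 112)² = (√(-12 - 11) - 112)² = (√(-23) - 112)² = (I*√23 - 112)² = (-112 + I*√23)²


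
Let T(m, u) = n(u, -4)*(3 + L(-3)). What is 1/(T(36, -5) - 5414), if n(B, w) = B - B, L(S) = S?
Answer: -1/5414 ≈ -0.00018471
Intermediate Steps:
n(B, w) = 0
T(m, u) = 0 (T(m, u) = 0*(3 - 3) = 0*0 = 0)
1/(T(36, -5) - 5414) = 1/(0 - 5414) = 1/(-5414) = -1/5414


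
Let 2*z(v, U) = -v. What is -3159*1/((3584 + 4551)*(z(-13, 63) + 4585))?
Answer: -2106/24901235 ≈ -8.4574e-5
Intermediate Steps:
z(v, U) = -v/2 (z(v, U) = (-v)/2 = -v/2)
-3159*1/((3584 + 4551)*(z(-13, 63) + 4585)) = -3159*1/((3584 + 4551)*(-½*(-13) + 4585)) = -3159*1/(8135*(13/2 + 4585)) = -3159/((9183/2)*8135) = -3159/74703705/2 = -3159*2/74703705 = -2106/24901235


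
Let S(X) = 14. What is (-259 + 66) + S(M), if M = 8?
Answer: -179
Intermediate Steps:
(-259 + 66) + S(M) = (-259 + 66) + 14 = -193 + 14 = -179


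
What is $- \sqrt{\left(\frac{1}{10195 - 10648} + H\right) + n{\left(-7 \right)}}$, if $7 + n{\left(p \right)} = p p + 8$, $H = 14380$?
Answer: $- \frac{\sqrt{2961165417}}{453} \approx -120.12$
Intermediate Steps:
$n{\left(p \right)} = 1 + p^{2}$ ($n{\left(p \right)} = -7 + \left(p p + 8\right) = -7 + \left(p^{2} + 8\right) = -7 + \left(8 + p^{2}\right) = 1 + p^{2}$)
$- \sqrt{\left(\frac{1}{10195 - 10648} + H\right) + n{\left(-7 \right)}} = - \sqrt{\left(\frac{1}{10195 - 10648} + 14380\right) + \left(1 + \left(-7\right)^{2}\right)} = - \sqrt{\left(\frac{1}{-453} + 14380\right) + \left(1 + 49\right)} = - \sqrt{\left(- \frac{1}{453} + 14380\right) + 50} = - \sqrt{\frac{6514139}{453} + 50} = - \sqrt{\frac{6536789}{453}} = - \frac{\sqrt{2961165417}}{453}$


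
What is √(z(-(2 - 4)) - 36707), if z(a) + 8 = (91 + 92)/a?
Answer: I*√146494/2 ≈ 191.37*I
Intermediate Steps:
z(a) = -8 + 183/a (z(a) = -8 + (91 + 92)/a = -8 + 183/a)
√(z(-(2 - 4)) - 36707) = √((-8 + 183/((-(2 - 4)))) - 36707) = √((-8 + 183/((-1*(-2)))) - 36707) = √((-8 + 183/2) - 36707) = √(167/2 - 36707) = √(-73247/2) = I*√146494/2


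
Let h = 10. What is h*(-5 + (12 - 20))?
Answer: -130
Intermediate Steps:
h*(-5 + (12 - 20)) = 10*(-5 + (12 - 20)) = 10*(-5 - 8) = 10*(-13) = -130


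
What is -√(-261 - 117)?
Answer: -3*I*√42 ≈ -19.442*I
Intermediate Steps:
-√(-261 - 117) = -√(-378) = -3*I*√42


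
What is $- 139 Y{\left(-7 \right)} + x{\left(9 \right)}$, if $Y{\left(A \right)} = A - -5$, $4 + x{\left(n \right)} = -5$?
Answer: $269$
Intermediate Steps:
$x{\left(n \right)} = -9$ ($x{\left(n \right)} = -4 - 5 = -9$)
$Y{\left(A \right)} = 5 + A$ ($Y{\left(A \right)} = A + 5 = 5 + A$)
$- 139 Y{\left(-7 \right)} + x{\left(9 \right)} = - 139 \left(5 - 7\right) - 9 = \left(-139\right) \left(-2\right) - 9 = 278 - 9 = 269$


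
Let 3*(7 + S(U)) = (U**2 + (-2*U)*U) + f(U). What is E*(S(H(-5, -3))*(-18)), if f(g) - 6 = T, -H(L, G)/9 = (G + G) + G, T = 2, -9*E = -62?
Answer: 815176/3 ≈ 2.7173e+5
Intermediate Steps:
E = 62/9 (E = -1/9*(-62) = 62/9 ≈ 6.8889)
H(L, G) = -27*G (H(L, G) = -9*((G + G) + G) = -9*(2*G + G) = -27*G)
f(g) = 8 (f(g) = 6 + 2 = 8)
S(U) = -13/3 - U**2/3 (S(U) = -7 + ((U**2 + (-2*U)*U) + 8)/3 = -7 + ((U**2 - 2*U**2) + 8)/3 = -7 + (-U**2 + 8)/3 = -7 + (8 - U**2)/3 = -7 + (8/3 - U**2/3) = -13/3 - U**2/3)
E*(S(H(-5, -3))*(-18)) = 62*((-13/3 - (-27*(-3))**2/3)*(-18))/9 = 62*((-13/3 - 1/3*81**2)*(-18))/9 = 62*((-13/3 - 1/3*6561)*(-18))/9 = 62*((-13/3 - 2187)*(-18))/9 = 62*(-6574/3*(-18))/9 = (62/9)*39444 = 815176/3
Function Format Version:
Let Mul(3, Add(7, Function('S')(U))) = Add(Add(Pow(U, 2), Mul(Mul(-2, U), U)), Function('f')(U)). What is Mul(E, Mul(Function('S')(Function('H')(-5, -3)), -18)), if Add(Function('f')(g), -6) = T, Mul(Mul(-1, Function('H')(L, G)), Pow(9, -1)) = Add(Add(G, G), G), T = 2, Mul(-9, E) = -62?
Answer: Rational(815176, 3) ≈ 2.7173e+5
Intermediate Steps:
E = Rational(62, 9) (E = Mul(Rational(-1, 9), -62) = Rational(62, 9) ≈ 6.8889)
Function('H')(L, G) = Mul(-27, G) (Function('H')(L, G) = Mul(-9, Add(Add(G, G), G)) = Mul(-9, Add(Mul(2, G), G)) = Mul(-9, Mul(3, G)) = Mul(-27, G))
Function('f')(g) = 8 (Function('f')(g) = Add(6, 2) = 8)
Function('S')(U) = Add(Rational(-13, 3), Mul(Rational(-1, 3), Pow(U, 2))) (Function('S')(U) = Add(-7, Mul(Rational(1, 3), Add(Add(Pow(U, 2), Mul(Mul(-2, U), U)), 8))) = Add(-7, Mul(Rational(1, 3), Add(Add(Pow(U, 2), Mul(-2, Pow(U, 2))), 8))) = Add(-7, Mul(Rational(1, 3), Add(Mul(-1, Pow(U, 2)), 8))) = Add(-7, Mul(Rational(1, 3), Add(8, Mul(-1, Pow(U, 2))))) = Add(-7, Add(Rational(8, 3), Mul(Rational(-1, 3), Pow(U, 2)))) = Add(Rational(-13, 3), Mul(Rational(-1, 3), Pow(U, 2))))
Mul(E, Mul(Function('S')(Function('H')(-5, -3)), -18)) = Mul(Rational(62, 9), Mul(Add(Rational(-13, 3), Mul(Rational(-1, 3), Pow(Mul(-27, -3), 2))), -18)) = Mul(Rational(62, 9), Mul(Add(Rational(-13, 3), Mul(Rational(-1, 3), Pow(81, 2))), -18)) = Mul(Rational(62, 9), Mul(Add(Rational(-13, 3), Mul(Rational(-1, 3), 6561)), -18)) = Mul(Rational(62, 9), Mul(Add(Rational(-13, 3), -2187), -18)) = Mul(Rational(62, 9), Mul(Rational(-6574, 3), -18)) = Mul(Rational(62, 9), 39444) = Rational(815176, 3)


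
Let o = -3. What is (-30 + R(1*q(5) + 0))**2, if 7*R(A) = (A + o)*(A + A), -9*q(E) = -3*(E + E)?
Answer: 3496900/3969 ≈ 881.05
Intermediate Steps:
q(E) = 2*E/3 (q(E) = -(-1)*(E + E)/3 = -(-1)*2*E/3 = -(-2)*E/3 = 2*E/3)
R(A) = 2*A*(-3 + A)/7 (R(A) = ((A - 3)*(A + A))/7 = ((-3 + A)*(2*A))/7 = (2*A*(-3 + A))/7 = 2*A*(-3 + A)/7)
(-30 + R(1*q(5) + 0))**2 = (-30 + 2*(1*((2/3)*5) + 0)*(-3 + (1*((2/3)*5) + 0))/7)**2 = (-30 + 2*(1*(10/3) + 0)*(-3 + (1*(10/3) + 0))/7)**2 = (-30 + 2*(10/3 + 0)*(-3 + (10/3 + 0))/7)**2 = (-30 + (2/7)*(10/3)*(-3 + 10/3))**2 = (-30 + (2/7)*(10/3)*(1/3))**2 = (-30 + 20/63)**2 = (-1870/63)**2 = 3496900/3969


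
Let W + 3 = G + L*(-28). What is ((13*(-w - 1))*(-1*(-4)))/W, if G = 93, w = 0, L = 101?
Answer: 26/1369 ≈ 0.018992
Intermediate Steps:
W = -2738 (W = -3 + (93 + 101*(-28)) = -3 + (93 - 2828) = -3 - 2735 = -2738)
((13*(-w - 1))*(-1*(-4)))/W = ((13*(-1*0 - 1))*(-1*(-4)))/(-2738) = ((13*(0 - 1))*4)*(-1/2738) = ((13*(-1))*4)*(-1/2738) = -13*4*(-1/2738) = -52*(-1/2738) = 26/1369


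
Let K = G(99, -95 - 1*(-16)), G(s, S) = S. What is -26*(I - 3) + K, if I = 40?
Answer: -1041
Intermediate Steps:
K = -79 (K = -95 - 1*(-16) = -95 + 16 = -79)
-26*(I - 3) + K = -26*(40 - 3) - 79 = -26*37 - 79 = -962 - 79 = -1041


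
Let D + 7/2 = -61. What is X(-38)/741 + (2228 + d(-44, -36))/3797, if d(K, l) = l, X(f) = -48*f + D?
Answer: 5536729/1875718 ≈ 2.9518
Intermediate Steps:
D = -129/2 (D = -7/2 - 61 = -129/2 ≈ -64.500)
X(f) = -129/2 - 48*f (X(f) = -48*f - 129/2 = -129/2 - 48*f)
X(-38)/741 + (2228 + d(-44, -36))/3797 = (-129/2 - 48*(-38))/741 + (2228 - 36)/3797 = (-129/2 + 1824)*(1/741) + 2192*(1/3797) = (3519/2)*(1/741) + 2192/3797 = 1173/494 + 2192/3797 = 5536729/1875718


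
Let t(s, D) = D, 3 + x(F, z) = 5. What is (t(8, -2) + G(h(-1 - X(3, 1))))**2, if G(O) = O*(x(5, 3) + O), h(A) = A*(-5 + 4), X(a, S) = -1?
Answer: 4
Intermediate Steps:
x(F, z) = 2 (x(F, z) = -3 + 5 = 2)
h(A) = -A (h(A) = A*(-1) = -A)
G(O) = O*(2 + O)
(t(8, -2) + G(h(-1 - X(3, 1))))**2 = (-2 + (-(-1 - 1*(-1)))*(2 - (-1 - 1*(-1))))**2 = (-2 + (-(-1 + 1))*(2 - (-1 + 1)))**2 = (-2 + (-1*0)*(2 - 1*0))**2 = (-2 + 0*(2 + 0))**2 = (-2 + 0*2)**2 = (-2 + 0)**2 = (-2)**2 = 4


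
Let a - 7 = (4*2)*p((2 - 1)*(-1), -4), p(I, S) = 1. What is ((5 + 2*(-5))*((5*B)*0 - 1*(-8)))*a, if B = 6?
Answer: -600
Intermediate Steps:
a = 15 (a = 7 + (4*2)*1 = 7 + 8*1 = 7 + 8 = 15)
((5 + 2*(-5))*((5*B)*0 - 1*(-8)))*a = ((5 + 2*(-5))*((5*6)*0 - 1*(-8)))*15 = ((5 - 10)*(30*0 + 8))*15 = -5*(0 + 8)*15 = -5*8*15 = -40*15 = -600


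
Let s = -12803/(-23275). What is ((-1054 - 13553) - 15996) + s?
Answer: -101753146/3325 ≈ -30602.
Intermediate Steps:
s = 1829/3325 (s = -12803*(-1/23275) = 1829/3325 ≈ 0.55008)
((-1054 - 13553) - 15996) + s = ((-1054 - 13553) - 15996) + 1829/3325 = (-14607 - 15996) + 1829/3325 = -30603 + 1829/3325 = -101753146/3325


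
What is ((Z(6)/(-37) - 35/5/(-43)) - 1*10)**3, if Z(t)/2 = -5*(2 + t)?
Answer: -1820764149931/4027268071 ≈ -452.11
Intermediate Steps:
Z(t) = -20 - 10*t (Z(t) = 2*(-5*(2 + t)) = 2*(-10 - 5*t) = -20 - 10*t)
((Z(6)/(-37) - 35/5/(-43)) - 1*10)**3 = (((-20 - 10*6)/(-37) - 35/5/(-43)) - 1*10)**3 = (((-20 - 60)*(-1/37) - 35*1/5*(-1/43)) - 10)**3 = ((-80*(-1/37) - 7*(-1/43)) - 10)**3 = ((80/37 + 7/43) - 10)**3 = (3699/1591 - 10)**3 = (-12211/1591)**3 = -1820764149931/4027268071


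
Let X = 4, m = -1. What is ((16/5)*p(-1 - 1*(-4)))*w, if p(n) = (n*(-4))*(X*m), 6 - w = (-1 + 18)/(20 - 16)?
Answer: 1344/5 ≈ 268.80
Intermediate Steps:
w = 7/4 (w = 6 - (-1 + 18)/(20 - 16) = 6 - 17/4 = 7/4 ≈ 1.7500)
p(n) = 16*n (p(n) = (n*(-4))*(4*(-1)) = -4*n*(-4) = 16*n)
((16/5)*p(-1 - 1*(-4)))*w = ((16/5)*(16*(-1 - 1*(-4))))*(7/4) = ((16*(⅕))*(16*(-1 + 4)))*(7/4) = (16*(16*3)/5)*(7/4) = ((16/5)*48)*(7/4) = (768/5)*(7/4) = 1344/5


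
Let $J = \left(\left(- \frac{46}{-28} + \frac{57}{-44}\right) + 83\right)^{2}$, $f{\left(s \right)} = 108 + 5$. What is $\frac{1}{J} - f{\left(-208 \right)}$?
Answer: $- \frac{74466932369}{659000241} \approx -113.0$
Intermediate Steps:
$f{\left(s \right)} = 113$
$J = \frac{659000241}{94864}$ ($J = \left(\left(\left(-46\right) \left(- \frac{1}{28}\right) + 57 \left(- \frac{1}{44}\right)\right) + 83\right)^{2} = \left(\left(\frac{23}{14} - \frac{57}{44}\right) + 83\right)^{2} = \left(\frac{107}{308} + 83\right)^{2} = \left(\frac{25671}{308}\right)^{2} = \frac{659000241}{94864} \approx 6946.8$)
$\frac{1}{J} - f{\left(-208 \right)} = \frac{1}{\frac{659000241}{94864}} - 113 = \frac{94864}{659000241} - 113 = - \frac{74466932369}{659000241}$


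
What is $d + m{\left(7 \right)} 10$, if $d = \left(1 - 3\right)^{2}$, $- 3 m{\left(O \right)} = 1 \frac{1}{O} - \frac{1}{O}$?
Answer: $4$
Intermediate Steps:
$m{\left(O \right)} = 0$ ($m{\left(O \right)} = - \frac{1 \frac{1}{O} - \frac{1}{O}}{3} = - \frac{\frac{1}{O} - \frac{1}{O}}{3} = \left(- \frac{1}{3}\right) 0 = 0$)
$d = 4$ ($d = \left(-2\right)^{2} = 4$)
$d + m{\left(7 \right)} 10 = 4 + 0 \cdot 10 = 4 + 0 = 4$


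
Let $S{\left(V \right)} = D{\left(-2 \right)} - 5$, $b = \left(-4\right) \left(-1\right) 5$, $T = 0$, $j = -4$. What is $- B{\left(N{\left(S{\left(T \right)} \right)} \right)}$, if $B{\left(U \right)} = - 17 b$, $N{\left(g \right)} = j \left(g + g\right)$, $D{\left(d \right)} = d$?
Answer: $340$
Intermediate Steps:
$b = 20$ ($b = 4 \cdot 5 = 20$)
$S{\left(V \right)} = -7$ ($S{\left(V \right)} = -2 - 5 = -7$)
$N{\left(g \right)} = - 8 g$ ($N{\left(g \right)} = - 4 \left(g + g\right) = - 4 \cdot 2 g = - 8 g$)
$B{\left(U \right)} = -340$ ($B{\left(U \right)} = \left(-17\right) 20 = -340$)
$- B{\left(N{\left(S{\left(T \right)} \right)} \right)} = \left(-1\right) \left(-340\right) = 340$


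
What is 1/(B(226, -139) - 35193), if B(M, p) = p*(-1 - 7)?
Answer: -1/34081 ≈ -2.9342e-5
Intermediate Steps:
B(M, p) = -8*p (B(M, p) = p*(-8) = -8*p)
1/(B(226, -139) - 35193) = 1/(-8*(-139) - 35193) = 1/(1112 - 35193) = 1/(-34081) = -1/34081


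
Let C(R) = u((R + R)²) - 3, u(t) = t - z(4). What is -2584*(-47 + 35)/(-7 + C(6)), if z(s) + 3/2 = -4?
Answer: 20672/93 ≈ 222.28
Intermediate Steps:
z(s) = -11/2 (z(s) = -3/2 - 4 = -11/2)
u(t) = 11/2 + t (u(t) = t - 1*(-11/2) = t + 11/2 = 11/2 + t)
C(R) = 5/2 + 4*R² (C(R) = (11/2 + (R + R)²) - 3 = (11/2 + (2*R)²) - 3 = (11/2 + 4*R²) - 3 = 5/2 + 4*R²)
-2584*(-47 + 35)/(-7 + C(6)) = -2584*(-47 + 35)/(-7 + (5/2 + 4*6²)) = -(-31008)/(-7 + (5/2 + 4*36)) = -(-31008)/(-7 + (5/2 + 144)) = -(-31008)/(-7 + 293/2) = -(-31008)/279/2 = -(-31008)*2/279 = -2584*(-8/93) = 20672/93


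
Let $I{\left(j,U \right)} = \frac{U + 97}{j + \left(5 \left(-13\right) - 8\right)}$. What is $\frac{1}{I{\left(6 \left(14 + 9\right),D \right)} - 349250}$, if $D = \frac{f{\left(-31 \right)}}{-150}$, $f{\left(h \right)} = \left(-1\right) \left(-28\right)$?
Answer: $- \frac{4875}{1702586489} \approx -2.8633 \cdot 10^{-6}$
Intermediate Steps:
$f{\left(h \right)} = 28$
$D = - \frac{14}{75}$ ($D = \frac{28}{-150} = 28 \left(- \frac{1}{150}\right) = - \frac{14}{75} \approx -0.18667$)
$I{\left(j,U \right)} = \frac{97 + U}{-73 + j}$ ($I{\left(j,U \right)} = \frac{97 + U}{j - 73} = \frac{97 + U}{-73 + j}$)
$\frac{1}{I{\left(6 \left(14 + 9\right),D \right)} - 349250} = \frac{1}{\frac{97 - \frac{14}{75}}{-73 + 6 \left(14 + 9\right)} - 349250} = \frac{1}{\frac{1}{-73 + 6 \cdot 23} \cdot \frac{7261}{75} - 349250} = \frac{1}{\frac{1}{-73 + 138} \cdot \frac{7261}{75} - 349250} = \frac{1}{\frac{1}{65} \cdot \frac{7261}{75} - 349250} = \frac{1}{\frac{7261}{4875} - 349250} = \frac{1}{- \frac{1702586489}{4875}} = - \frac{4875}{1702586489}$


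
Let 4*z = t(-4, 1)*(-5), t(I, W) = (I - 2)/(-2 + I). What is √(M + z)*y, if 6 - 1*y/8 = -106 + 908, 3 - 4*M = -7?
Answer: -3184*√5 ≈ -7119.6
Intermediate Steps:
M = 5/2 (M = ¾ - ¼*(-7) = ¾ + 7/4 = 5/2 ≈ 2.5000)
t(I, W) = 1 (t(I, W) = (-2 + I)/(-2 + I) = 1)
z = -5/4 (z = (1*(-5))/4 = (¼)*(-5) = -5/4 ≈ -1.2500)
y = -6368 (y = 48 - 8*(-106 + 908) = 48 - 8*802 = 48 - 6416 = -6368)
√(M + z)*y = √(5/2 - 5/4)*(-6368) = √(5/4)*(-6368) = (√5/2)*(-6368) = -3184*√5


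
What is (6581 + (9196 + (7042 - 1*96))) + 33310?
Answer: 56033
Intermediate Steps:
(6581 + (9196 + (7042 - 1*96))) + 33310 = (6581 + (9196 + (7042 - 96))) + 33310 = (6581 + (9196 + 6946)) + 33310 = (6581 + 16142) + 33310 = 22723 + 33310 = 56033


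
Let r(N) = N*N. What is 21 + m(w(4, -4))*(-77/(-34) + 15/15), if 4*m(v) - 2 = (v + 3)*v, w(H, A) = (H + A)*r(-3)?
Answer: 1539/68 ≈ 22.632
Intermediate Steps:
r(N) = N²
w(H, A) = 9*A + 9*H (w(H, A) = (H + A)*(-3)² = (A + H)*9 = 9*A + 9*H)
m(v) = ½ + v*(3 + v)/4 (m(v) = ½ + ((v + 3)*v)/4 = ½ + ((3 + v)*v)/4 = ½ + (v*(3 + v))/4 = ½ + v*(3 + v)/4)
21 + m(w(4, -4))*(-77/(-34) + 15/15) = 21 + (½ + (9*(-4) + 9*4)²/4 + 3*(9*(-4) + 9*4)/4)*(-77/(-34) + 15/15) = 21 + (½ + (-36 + 36)²/4 + 3*(-36 + 36)/4)*(-77*(-1/34) + 15*(1/15)) = 21 + (½ + (¼)*0² + (¾)*0)*(77/34 + 1) = 21 + (½ + (¼)*0 + 0)*(111/34) = 21 + (½ + 0 + 0)*(111/34) = 21 + (½)*(111/34) = 21 + 111/68 = 1539/68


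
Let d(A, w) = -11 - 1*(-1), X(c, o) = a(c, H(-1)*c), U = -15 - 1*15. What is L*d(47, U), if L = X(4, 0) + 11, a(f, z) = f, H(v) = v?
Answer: -150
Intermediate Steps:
U = -30 (U = -15 - 15 = -30)
X(c, o) = c
d(A, w) = -10 (d(A, w) = -11 + 1 = -10)
L = 15 (L = 4 + 11 = 15)
L*d(47, U) = 15*(-10) = -150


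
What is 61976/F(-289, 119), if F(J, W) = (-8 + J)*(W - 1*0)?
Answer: -61976/35343 ≈ -1.7536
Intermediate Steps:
F(J, W) = W*(-8 + J) (F(J, W) = (-8 + J)*(W + 0) = (-8 + J)*W = W*(-8 + J))
61976/F(-289, 119) = 61976/((119*(-8 - 289))) = 61976/((119*(-297))) = 61976/(-35343) = 61976*(-1/35343) = -61976/35343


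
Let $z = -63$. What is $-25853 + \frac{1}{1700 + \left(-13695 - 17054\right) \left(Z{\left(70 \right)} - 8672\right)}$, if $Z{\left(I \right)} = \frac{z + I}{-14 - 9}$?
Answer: $- \frac{158564900009588}{6133326887} \approx -25853.0$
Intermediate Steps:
$Z{\left(I \right)} = \frac{63}{23} - \frac{I}{23}$ ($Z{\left(I \right)} = \frac{-63 + I}{-14 - 9} = \frac{-63 + I}{-23} = \left(-63 + I\right) \left(- \frac{1}{23}\right) = \frac{63}{23} - \frac{I}{23}$)
$-25853 + \frac{1}{1700 + \left(-13695 - 17054\right) \left(Z{\left(70 \right)} - 8672\right)} = -25853 + \frac{1}{1700 + \left(-13695 - 17054\right) \left(\left(\frac{63}{23} - \frac{70}{23}\right) - 8672\right)} = -25853 + \frac{1}{1700 - 30749 \left(\left(\frac{63}{23} - \frac{70}{23}\right) - 8672\right)} = -25853 + \frac{1}{1700 - 30749 \left(- \frac{7}{23} - 8672\right)} = -25853 + \frac{1}{1700 - - \frac{6133287787}{23}} = -25853 + \frac{1}{1700 + \frac{6133287787}{23}} = -25853 + \frac{1}{\frac{6133326887}{23}} = -25853 + \frac{23}{6133326887} = - \frac{158564900009588}{6133326887}$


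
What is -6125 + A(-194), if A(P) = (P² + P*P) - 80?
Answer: 69067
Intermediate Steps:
A(P) = -80 + 2*P² (A(P) = (P² + P²) - 80 = 2*P² - 80 = -80 + 2*P²)
-6125 + A(-194) = -6125 + (-80 + 2*(-194)²) = -6125 + (-80 + 2*37636) = -6125 + (-80 + 75272) = -6125 + 75192 = 69067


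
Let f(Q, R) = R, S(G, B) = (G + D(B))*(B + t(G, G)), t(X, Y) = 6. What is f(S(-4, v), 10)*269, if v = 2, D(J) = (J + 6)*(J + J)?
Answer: 2690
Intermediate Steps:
D(J) = 2*J*(6 + J) (D(J) = (6 + J)*(2*J) = 2*J*(6 + J))
S(G, B) = (6 + B)*(G + 2*B*(6 + B)) (S(G, B) = (G + 2*B*(6 + B))*(B + 6) = (G + 2*B*(6 + B))*(6 + B) = (6 + B)*(G + 2*B*(6 + B)))
f(S(-4, v), 10)*269 = 10*269 = 2690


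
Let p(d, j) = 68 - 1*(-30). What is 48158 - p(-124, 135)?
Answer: 48060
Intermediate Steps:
p(d, j) = 98 (p(d, j) = 68 + 30 = 98)
48158 - p(-124, 135) = 48158 - 1*98 = 48158 - 98 = 48060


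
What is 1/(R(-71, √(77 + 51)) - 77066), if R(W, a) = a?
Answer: -38533/2969584114 - 2*√2/1484792057 ≈ -1.2978e-5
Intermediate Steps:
1/(R(-71, √(77 + 51)) - 77066) = 1/(√(77 + 51) - 77066) = 1/(√128 - 77066) = 1/(8*√2 - 77066) = 1/(-77066 + 8*√2)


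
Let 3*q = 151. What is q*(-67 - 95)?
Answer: -8154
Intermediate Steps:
q = 151/3 (q = (1/3)*151 = 151/3 ≈ 50.333)
q*(-67 - 95) = 151*(-67 - 95)/3 = (151/3)*(-162) = -8154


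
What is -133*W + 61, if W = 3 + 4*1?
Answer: -870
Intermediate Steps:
W = 7 (W = 3 + 4 = 7)
-133*W + 61 = -133*7 + 61 = -931 + 61 = -870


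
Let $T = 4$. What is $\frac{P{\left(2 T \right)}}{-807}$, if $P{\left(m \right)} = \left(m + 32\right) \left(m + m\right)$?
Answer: $- \frac{640}{807} \approx -0.79306$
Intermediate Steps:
$P{\left(m \right)} = 2 m \left(32 + m\right)$ ($P{\left(m \right)} = \left(32 + m\right) 2 m = 2 m \left(32 + m\right)$)
$\frac{P{\left(2 T \right)}}{-807} = \frac{2 \cdot 2 \cdot 4 \left(32 + 2 \cdot 4\right)}{-807} = 2 \cdot 8 \left(32 + 8\right) \left(- \frac{1}{807}\right) = 2 \cdot 8 \cdot 40 \left(- \frac{1}{807}\right) = 640 \left(- \frac{1}{807}\right) = - \frac{640}{807}$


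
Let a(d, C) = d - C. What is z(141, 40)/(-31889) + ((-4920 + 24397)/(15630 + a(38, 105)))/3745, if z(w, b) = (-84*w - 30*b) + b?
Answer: 758538890793/1858600458715 ≈ 0.40812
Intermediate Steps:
z(w, b) = -84*w - 29*b
z(141, 40)/(-31889) + ((-4920 + 24397)/(15630 + a(38, 105)))/3745 = (-84*141 - 29*40)/(-31889) + ((-4920 + 24397)/(15630 + (38 - 1*105)))/3745 = (-11844 - 1160)*(-1/31889) + (19477/(15630 + (38 - 105)))*(1/3745) = -13004*(-1/31889) + (19477/(15630 - 67))*(1/3745) = 13004/31889 + (19477/15563)*(1/3745) = 13004/31889 + 19477/58283435 = 758538890793/1858600458715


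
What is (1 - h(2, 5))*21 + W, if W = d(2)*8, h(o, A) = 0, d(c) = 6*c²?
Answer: 213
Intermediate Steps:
W = 192 (W = (6*2²)*8 = (6*4)*8 = 24*8 = 192)
(1 - h(2, 5))*21 + W = (1 - 1*0)*21 + 192 = (1 + 0)*21 + 192 = 1*21 + 192 = 21 + 192 = 213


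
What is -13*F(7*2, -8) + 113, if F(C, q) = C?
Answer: -69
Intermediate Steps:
-13*F(7*2, -8) + 113 = -91*2 + 113 = -13*14 + 113 = -182 + 113 = -69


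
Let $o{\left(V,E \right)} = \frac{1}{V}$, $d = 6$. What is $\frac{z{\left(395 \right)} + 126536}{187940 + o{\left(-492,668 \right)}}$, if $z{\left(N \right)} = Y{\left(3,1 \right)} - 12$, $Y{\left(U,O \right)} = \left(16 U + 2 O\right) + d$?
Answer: $\frac{62277360}{92466479} \approx 0.67351$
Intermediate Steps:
$Y{\left(U,O \right)} = 6 + 2 O + 16 U$ ($Y{\left(U,O \right)} = \left(16 U + 2 O\right) + 6 = \left(2 O + 16 U\right) + 6 = 6 + 2 O + 16 U$)
$z{\left(N \right)} = 44$ ($z{\left(N \right)} = \left(6 + 2 \cdot 1 + 16 \cdot 3\right) - 12 = \left(6 + 2 + 48\right) - 12 = 56 - 12 = 44$)
$\frac{z{\left(395 \right)} + 126536}{187940 + o{\left(-492,668 \right)}} = \frac{44 + 126536}{187940 + \frac{1}{-492}} = \frac{126580}{187940 - \frac{1}{492}} = \frac{126580}{\frac{92466479}{492}} = 126580 \cdot \frac{492}{92466479} = \frac{62277360}{92466479}$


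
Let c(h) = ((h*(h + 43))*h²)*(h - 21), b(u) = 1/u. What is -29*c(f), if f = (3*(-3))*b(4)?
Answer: -320476419/1024 ≈ -3.1297e+5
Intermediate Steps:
b(u) = 1/u
f = -9/4 (f = (3*(-3))/4 = -9*¼ = -9/4 ≈ -2.2500)
c(h) = h³*(-21 + h)*(43 + h) (c(h) = ((h*(43 + h))*h²)*(-21 + h) = (h³*(43 + h))*(-21 + h) = h³*(-21 + h)*(43 + h))
-29*c(f) = -29*(-9/4)³*(-903 + (-9/4)² + 22*(-9/4)) = -(-21141)*(-903 + 81/16 - 99/2)/64 = -(-21141)*(-15159)/(64*16) = -29*11050911/1024 = -320476419/1024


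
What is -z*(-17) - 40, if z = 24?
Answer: 368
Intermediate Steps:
-z*(-17) - 40 = -1*24*(-17) - 40 = -24*(-17) - 40 = 408 - 40 = 368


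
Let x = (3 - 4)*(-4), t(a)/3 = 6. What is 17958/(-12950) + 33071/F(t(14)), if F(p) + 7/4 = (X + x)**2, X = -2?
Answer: 856458089/58275 ≈ 14697.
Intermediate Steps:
t(a) = 18 (t(a) = 3*6 = 18)
x = 4 (x = -1*(-4) = 4)
F(p) = 9/4 (F(p) = -7/4 + (-2 + 4)**2 = -7/4 + 2**2 = -7/4 + 4 = 9/4)
17958/(-12950) + 33071/F(t(14)) = 17958/(-12950) + 33071/(9/4) = 17958*(-1/12950) + 33071*(4/9) = -8979/6475 + 132284/9 = 856458089/58275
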